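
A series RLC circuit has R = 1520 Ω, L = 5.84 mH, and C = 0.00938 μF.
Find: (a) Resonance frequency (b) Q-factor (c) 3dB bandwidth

Step 1 — Resonance: ω₀ = 1/√(LC) = 1/√(0.00584·9.38e-09) = 1.351e+05 rad/s.
Step 2 — f₀ = ω₀/(2π) = 2.15e+04 Hz.
Step 3 — Series Q: Q = ω₀L/R = 1.351e+05·0.00584/1520 = 0.5191.
Step 4 — Bandwidth: Δω = ω₀/Q = 2.603e+05 rad/s; BW = Δω/(2π) = 4.142e+04 Hz.

(a) f₀ = 2.15e+04 Hz  (b) Q = 0.5191  (c) BW = 4.142e+04 Hz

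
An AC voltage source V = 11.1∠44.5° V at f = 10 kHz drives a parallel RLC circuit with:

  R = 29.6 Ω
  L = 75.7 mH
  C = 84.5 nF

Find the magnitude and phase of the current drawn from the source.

Step 1 — Angular frequency: ω = 2π·f = 2π·1e+04 = 6.283e+04 rad/s.
Step 2 — Component impedances:
  R: Z = R = 29.6 Ω
  L: Z = jωL = j·6.283e+04·0.0757 = 0 + j4756 Ω
  C: Z = 1/(jωC) = -j/(ω·C) = 0 - j188.3 Ω
Step 3 — Parallel combination: 1/Z_total = 1/R + 1/L + 1/C; Z_total = 28.94 - j4.368 Ω = 29.27∠-8.6° Ω.
Step 4 — Source phasor: V = 11.1∠44.5° V = 7.917 + j7.78 V.
Step 5 — Ohm's law: I = V / Z_total = (7.917 + j7.78) / (28.94 - j4.368) = 0.2278 + j0.3032 A.
Step 6 — Convert to polar: |I| = 0.3792 A, ∠I = 53.1°.

I = 0.3792∠53.1° A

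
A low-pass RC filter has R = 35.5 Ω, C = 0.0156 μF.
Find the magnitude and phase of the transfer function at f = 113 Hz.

Step 1 — Angular frequency: ω = 2π·113 = 710 rad/s.
Step 2 — Transfer function: H(jω) = 1/(1 + jωRC).
Step 3 — Denominator: 1 + jωRC = 1 + j·710·35.5·1.56e-08 = 1 + j0.0003932.
Step 4 — H = 1 - j0.0003932.
Step 5 — Magnitude: |H| = 1 (-0.0 dB); phase: φ = -0.0°.

|H| = 1 (-0.0 dB), φ = -0.0°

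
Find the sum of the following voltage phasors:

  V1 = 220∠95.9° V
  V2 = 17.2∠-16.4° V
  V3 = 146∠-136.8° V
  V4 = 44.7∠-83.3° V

Step 1 — Convert each phasor to rectangular form:
  V1 = 220·(cos(95.9°) + j·sin(95.9°)) = -22.61 + j218.8 V
  V2 = 17.2·(cos(-16.4°) + j·sin(-16.4°)) = 16.5 - j4.856 V
  V3 = 146·(cos(-136.8°) + j·sin(-136.8°)) = -106.4 - j99.94 V
  V4 = 44.7·(cos(-83.3°) + j·sin(-83.3°)) = 5.215 - j44.39 V
Step 2 — Sum components: V_total = -107.3 + j69.64 V.
Step 3 — Convert to polar: |V_total| = 127.9 V, ∠V_total = 147.0°.

V_total = 127.9∠147.0° V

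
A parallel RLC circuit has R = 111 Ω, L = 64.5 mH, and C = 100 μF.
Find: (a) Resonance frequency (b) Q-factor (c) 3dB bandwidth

Step 1 — Resonance: ω₀ = 1/√(LC) = 1/√(0.0645·0.0001) = 393.7 rad/s.
Step 2 — f₀ = ω₀/(2π) = 62.67 Hz.
Step 3 — Parallel Q: Q = R/(ω₀L) = 111/(393.7·0.0645) = 4.371.
Step 4 — Bandwidth: Δω = ω₀/Q = 90.09 rad/s; BW = Δω/(2π) = 14.34 Hz.

(a) f₀ = 62.67 Hz  (b) Q = 4.371  (c) BW = 14.34 Hz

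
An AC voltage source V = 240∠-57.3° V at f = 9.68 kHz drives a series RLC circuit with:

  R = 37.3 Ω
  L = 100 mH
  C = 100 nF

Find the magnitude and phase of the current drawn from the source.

Step 1 — Angular frequency: ω = 2π·f = 2π·9680 = 6.082e+04 rad/s.
Step 2 — Component impedances:
  R: Z = R = 37.3 Ω
  L: Z = jωL = j·6.082e+04·0.1 = 0 + j6082 Ω
  C: Z = 1/(jωC) = -j/(ω·C) = 0 - j164.4 Ω
Step 3 — Series combination: Z_total = R + L + C = 37.3 + j5918 Ω = 5918∠89.6° Ω.
Step 4 — Source phasor: V = 240∠-57.3° V = 129.7 - j202 V.
Step 5 — Ohm's law: I = V / Z_total = (129.7 - j202) / (37.3 + j5918) = -0.03399 - j0.02212 A.
Step 6 — Convert to polar: |I| = 0.04056 A, ∠I = -146.9°.

I = 0.04056∠-146.9° A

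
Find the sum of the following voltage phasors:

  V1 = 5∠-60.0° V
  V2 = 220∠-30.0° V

Step 1 — Convert each phasor to rectangular form:
  V1 = 5·(cos(-60.0°) + j·sin(-60.0°)) = 2.5 - j4.33 V
  V2 = 220·(cos(-30.0°) + j·sin(-30.0°)) = 190.5 - j110 V
Step 2 — Sum components: V_total = 193 - j114.3 V.
Step 3 — Convert to polar: |V_total| = 224.3 V, ∠V_total = -30.6°.

V_total = 224.3∠-30.6° V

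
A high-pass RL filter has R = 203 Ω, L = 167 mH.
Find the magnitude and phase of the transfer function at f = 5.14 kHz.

Step 1 — Angular frequency: ω = 2π·5140 = 3.23e+04 rad/s.
Step 2 — Transfer function: H(jω) = jωL/(R + jωL).
Step 3 — Numerator jωL = j·5393; denominator R + jωL = 203 + j5393.
Step 4 — H = 0.9986 + j0.03759.
Step 5 — Magnitude: |H| = 0.9993 (-0.0 dB); phase: φ = 2.2°.

|H| = 0.9993 (-0.0 dB), φ = 2.2°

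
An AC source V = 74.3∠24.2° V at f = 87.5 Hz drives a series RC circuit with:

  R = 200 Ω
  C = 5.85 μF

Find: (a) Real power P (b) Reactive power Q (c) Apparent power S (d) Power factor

Step 1 — Angular frequency: ω = 2π·f = 2π·87.5 = 549.8 rad/s.
Step 2 — Component impedances:
  R: Z = R = 200 Ω
  C: Z = 1/(jωC) = -j/(ω·C) = 0 - j310.9 Ω
Step 3 — Series combination: Z_total = R + C = 200 - j310.9 Ω = 369.7∠-57.2° Ω.
Step 4 — Source phasor: V = 74.3∠24.2° V = 67.77 + j30.46 V.
Step 5 — Current: I = V / Z = 0.02988 + j0.1987 A = 0.201∠81.4° A.
Step 6 — Complex power: S = V·I* = 8.078 - j12.56 VA.
Step 7 — Real power: P = Re(S) = 8.078 W.
Step 8 — Reactive power: Q = Im(S) = -12.56 VAR.
Step 9 — Apparent power: |S| = 14.93 VA.
Step 10 — Power factor: PF = P/|S| = 0.541 (leading).

(a) P = 8.078 W  (b) Q = -12.56 VAR  (c) S = 14.93 VA  (d) PF = 0.541 (leading)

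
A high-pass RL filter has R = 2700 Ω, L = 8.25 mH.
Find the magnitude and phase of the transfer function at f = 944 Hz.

Step 1 — Angular frequency: ω = 2π·944 = 5931 rad/s.
Step 2 — Transfer function: H(jω) = jωL/(R + jωL).
Step 3 — Numerator jωL = j·48.93; denominator R + jωL = 2700 + j48.93.
Step 4 — H = 0.0003284 + j0.01812.
Step 5 — Magnitude: |H| = 0.01812 (-34.8 dB); phase: φ = 89.0°.

|H| = 0.01812 (-34.8 dB), φ = 89.0°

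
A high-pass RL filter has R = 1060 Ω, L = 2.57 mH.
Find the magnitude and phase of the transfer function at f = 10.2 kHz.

Step 1 — Angular frequency: ω = 2π·1.02e+04 = 6.409e+04 rad/s.
Step 2 — Transfer function: H(jω) = jωL/(R + jωL).
Step 3 — Numerator jωL = j·164.7; denominator R + jωL = 1060 + j164.7.
Step 4 — H = 0.02358 + j0.1517.
Step 5 — Magnitude: |H| = 0.1535 (-16.3 dB); phase: φ = 81.2°.

|H| = 0.1535 (-16.3 dB), φ = 81.2°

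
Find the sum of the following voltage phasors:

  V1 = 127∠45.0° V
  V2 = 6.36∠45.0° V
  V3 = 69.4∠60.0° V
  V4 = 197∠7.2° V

Step 1 — Convert each phasor to rectangular form:
  V1 = 127·(cos(45.0°) + j·sin(45.0°)) = 89.8 + j89.8 V
  V2 = 6.36·(cos(45.0°) + j·sin(45.0°)) = 4.497 + j4.497 V
  V3 = 69.4·(cos(60.0°) + j·sin(60.0°)) = 34.7 + j60.1 V
  V4 = 197·(cos(7.2°) + j·sin(7.2°)) = 195.4 + j24.69 V
Step 2 — Sum components: V_total = 324.4 + j179.1 V.
Step 3 — Convert to polar: |V_total| = 370.6 V, ∠V_total = 28.9°.

V_total = 370.6∠28.9° V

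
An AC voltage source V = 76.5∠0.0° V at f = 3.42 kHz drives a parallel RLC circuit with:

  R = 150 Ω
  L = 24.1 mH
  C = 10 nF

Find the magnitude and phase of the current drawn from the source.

Step 1 — Angular frequency: ω = 2π·f = 2π·3420 = 2.149e+04 rad/s.
Step 2 — Component impedances:
  R: Z = R = 150 Ω
  L: Z = jωL = j·2.149e+04·0.0241 = 0 + j517.9 Ω
  C: Z = 1/(jωC) = -j/(ω·C) = 0 - j4654 Ω
Step 3 — Parallel combination: 1/Z_total = 1/R + 1/L + 1/C; Z_total = 140.7 + j36.21 Ω = 145.3∠14.4° Ω.
Step 4 — Source phasor: V = 76.5∠0.0° V = 76.5 V.
Step 5 — Ohm's law: I = V / Z_total = (76.5) / (140.7 + j36.21) = 0.51 - j0.1313 A.
Step 6 — Convert to polar: |I| = 0.5266 A, ∠I = -14.4°.

I = 0.5266∠-14.4° A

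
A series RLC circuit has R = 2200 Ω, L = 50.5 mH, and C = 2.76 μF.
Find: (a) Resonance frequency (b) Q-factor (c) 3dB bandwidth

Step 1 — Resonance condition Im(Z)=0 gives ω₀ = 1/√(LC).
Step 2 — ω₀ = 1/√(0.0505·2.76e-06) = 2679 rad/s.
Step 3 — f₀ = ω₀/(2π) = 426.3 Hz.
Step 4 — Series Q: Q = ω₀L/R = 2679·0.0505/2200 = 0.06148.
Step 5 — 3dB bandwidth: Δω = ω₀/Q = 4.356e+04 rad/s; BW = Δω/(2π) = 6933 Hz.

(a) f₀ = 426.3 Hz  (b) Q = 0.06148  (c) BW = 6933 Hz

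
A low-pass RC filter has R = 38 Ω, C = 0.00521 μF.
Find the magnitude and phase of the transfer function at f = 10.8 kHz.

Step 1 — Angular frequency: ω = 2π·1.08e+04 = 6.786e+04 rad/s.
Step 2 — Transfer function: H(jω) = 1/(1 + jωRC).
Step 3 — Denominator: 1 + jωRC = 1 + j·6.786e+04·38·5.21e-09 = 1 + j0.01343.
Step 4 — H = 0.9998 - j0.01343.
Step 5 — Magnitude: |H| = 0.9999 (-0.0 dB); phase: φ = -0.8°.

|H| = 0.9999 (-0.0 dB), φ = -0.8°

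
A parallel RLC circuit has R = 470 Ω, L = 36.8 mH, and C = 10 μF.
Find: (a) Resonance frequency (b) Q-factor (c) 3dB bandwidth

Step 1 — Resonance: ω₀ = 1/√(LC) = 1/√(0.0368·1e-05) = 1648 rad/s.
Step 2 — f₀ = ω₀/(2π) = 262.4 Hz.
Step 3 — Parallel Q: Q = R/(ω₀L) = 470/(1648·0.0368) = 7.748.
Step 4 — Bandwidth: Δω = ω₀/Q = 212.8 rad/s; BW = Δω/(2π) = 33.86 Hz.

(a) f₀ = 262.4 Hz  (b) Q = 7.748  (c) BW = 33.86 Hz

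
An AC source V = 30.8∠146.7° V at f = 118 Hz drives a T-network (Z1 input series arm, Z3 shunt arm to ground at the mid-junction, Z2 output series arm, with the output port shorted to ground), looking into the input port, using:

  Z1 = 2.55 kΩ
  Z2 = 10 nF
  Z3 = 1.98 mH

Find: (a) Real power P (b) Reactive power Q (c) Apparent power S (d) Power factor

Step 1 — Angular frequency: ω = 2π·f = 2π·118 = 741.4 rad/s.
Step 2 — Component impedances:
  Z1: Z = R = 2550 Ω
  Z2: Z = 1/(jωC) = -j/(ω·C) = 0 - j1.349e+05 Ω
  Z3: Z = jωL = j·741.4·0.00198 = 0 + j1.468 Ω
Step 3 — With the output port shorted to ground, the output series arm Z2 runs from the junction to ground; the shunt arm Z3 also runs from the junction to ground. They appear in parallel: Z3 || Z2 = 0 + j1.468 Ω.
Step 4 — Series with input arm Z1: Z_in = Z1 + (Z3 || Z2) = 2550 + j1.468 Ω = 2550∠0.0° Ω.
Step 5 — Source phasor: V = 30.8∠146.7° V = -25.74 + j16.91 V.
Step 6 — Current: I = V / Z = -0.01009 + j0.006637 A = 0.01208∠146.7° A.
Step 7 — Complex power: S = V·I* = 0.372 + j0.0002142 VA.
Step 8 — Real power: P = Re(S) = 0.372 W.
Step 9 — Reactive power: Q = Im(S) = 0.0002142 VAR.
Step 10 — Apparent power: |S| = 0.372 VA.
Step 11 — Power factor: PF = P/|S| = 1 (lagging).

(a) P = 0.372 W  (b) Q = 0.0002142 VAR  (c) S = 0.372 VA  (d) PF = 1 (lagging)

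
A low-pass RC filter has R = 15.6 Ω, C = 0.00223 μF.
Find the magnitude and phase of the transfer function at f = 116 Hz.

Step 1 — Angular frequency: ω = 2π·116 = 728.8 rad/s.
Step 2 — Transfer function: H(jω) = 1/(1 + jωRC).
Step 3 — Denominator: 1 + jωRC = 1 + j·728.8·15.6·2.23e-09 = 1 + j2.536e-05.
Step 4 — H = 1 - j2.536e-05.
Step 5 — Magnitude: |H| = 1 (-0.0 dB); phase: φ = -0.0°.

|H| = 1 (-0.0 dB), φ = -0.0°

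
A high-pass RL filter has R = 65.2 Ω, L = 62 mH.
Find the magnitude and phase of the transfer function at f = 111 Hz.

Step 1 — Angular frequency: ω = 2π·111 = 697.4 rad/s.
Step 2 — Transfer function: H(jω) = jωL/(R + jωL).
Step 3 — Numerator jωL = j·43.24; denominator R + jωL = 65.2 + j43.24.
Step 4 — H = 0.3055 + j0.4606.
Step 5 — Magnitude: |H| = 0.5527 (-5.2 dB); phase: φ = 56.4°.

|H| = 0.5527 (-5.2 dB), φ = 56.4°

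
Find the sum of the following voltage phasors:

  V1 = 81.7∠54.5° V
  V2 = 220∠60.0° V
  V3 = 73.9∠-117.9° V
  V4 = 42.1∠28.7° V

Step 1 — Convert each phasor to rectangular form:
  V1 = 81.7·(cos(54.5°) + j·sin(54.5°)) = 47.44 + j66.51 V
  V2 = 220·(cos(60.0°) + j·sin(60.0°)) = 110 + j190.5 V
  V3 = 73.9·(cos(-117.9°) + j·sin(-117.9°)) = -34.58 - j65.31 V
  V4 = 42.1·(cos(28.7°) + j·sin(28.7°)) = 36.93 + j20.22 V
Step 2 — Sum components: V_total = 159.8 + j211.9 V.
Step 3 — Convert to polar: |V_total| = 265.4 V, ∠V_total = 53.0°.

V_total = 265.4∠53.0° V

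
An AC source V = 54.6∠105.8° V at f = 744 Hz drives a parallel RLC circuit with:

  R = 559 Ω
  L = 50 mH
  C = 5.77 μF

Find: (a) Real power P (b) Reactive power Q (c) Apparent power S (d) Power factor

Step 1 — Angular frequency: ω = 2π·f = 2π·744 = 4675 rad/s.
Step 2 — Component impedances:
  R: Z = R = 559 Ω
  L: Z = jωL = j·4675·0.05 = 0 + j233.7 Ω
  C: Z = 1/(jωC) = -j/(ω·C) = 0 - j37.07 Ω
Step 3 — Parallel combination: 1/Z_total = 1/R + 1/L + 1/C; Z_total = 3.452 - j43.79 Ω = 43.93∠-85.5° Ω.
Step 4 — Source phasor: V = 54.6∠105.8° V = -14.87 + j52.54 V.
Step 5 — Current: I = V / Z = -1.219 - j0.2434 A = 1.243∠-168.7° A.
Step 6 — Complex power: S = V·I* = 5.333 - j67.66 VA.
Step 7 — Real power: P = Re(S) = 5.333 W.
Step 8 — Reactive power: Q = Im(S) = -67.66 VAR.
Step 9 — Apparent power: |S| = 67.87 VA.
Step 10 — Power factor: PF = P/|S| = 0.07858 (leading).

(a) P = 5.333 W  (b) Q = -67.66 VAR  (c) S = 67.87 VA  (d) PF = 0.07858 (leading)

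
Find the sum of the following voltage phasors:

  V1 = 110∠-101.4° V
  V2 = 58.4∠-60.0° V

Step 1 — Convert each phasor to rectangular form:
  V1 = 110·(cos(-101.4°) + j·sin(-101.4°)) = -21.74 - j107.8 V
  V2 = 58.4·(cos(-60.0°) + j·sin(-60.0°)) = 29.2 - j50.58 V
Step 2 — Sum components: V_total = 7.458 - j158.4 V.
Step 3 — Convert to polar: |V_total| = 158.6 V, ∠V_total = -87.3°.

V_total = 158.6∠-87.3° V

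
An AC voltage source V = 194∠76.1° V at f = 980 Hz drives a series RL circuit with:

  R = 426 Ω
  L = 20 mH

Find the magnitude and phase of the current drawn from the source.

Step 1 — Angular frequency: ω = 2π·f = 2π·980 = 6158 rad/s.
Step 2 — Component impedances:
  R: Z = R = 426 Ω
  L: Z = jωL = j·6158·0.02 = 0 + j123.2 Ω
Step 3 — Series combination: Z_total = R + L = 426 + j123.2 Ω = 443.4∠16.1° Ω.
Step 4 — Source phasor: V = 194∠76.1° V = 46.6 + j188.3 V.
Step 5 — Ohm's law: I = V / Z_total = (46.6 + j188.3) / (426 + j123.2) = 0.2189 + j0.3788 A.
Step 6 — Convert to polar: |I| = 0.4375 A, ∠I = 60.0°.

I = 0.4375∠60.0° A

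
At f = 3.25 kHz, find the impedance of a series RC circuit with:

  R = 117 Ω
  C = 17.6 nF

Step 1 — Angular frequency: ω = 2π·f = 2π·3250 = 2.042e+04 rad/s.
Step 2 — Component impedances:
  R: Z = R = 117 Ω
  C: Z = 1/(jωC) = -j/(ω·C) = 0 - j2782 Ω
Step 3 — Series combination: Z_total = R + C = 117 - j2782 Ω = 2785∠-87.6° Ω.

Z = 117 - j2782 Ω = 2785∠-87.6° Ω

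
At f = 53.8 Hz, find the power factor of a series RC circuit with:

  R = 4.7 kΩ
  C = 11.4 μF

Step 1 — Angular frequency: ω = 2π·f = 2π·53.8 = 338 rad/s.
Step 2 — Component impedances:
  R: Z = R = 4700 Ω
  C: Z = 1/(jωC) = -j/(ω·C) = 0 - j259.5 Ω
Step 3 — Series combination: Z_total = R + C = 4700 - j259.5 Ω = 4707∠-3.2° Ω.
Step 4 — Power factor: PF = cos(φ) = Re(Z)/|Z| = 4700/4707 = 0.9985.
Step 5 — Type: Im(Z) = -259.5 ⇒ leading (phase φ = -3.2°).

PF = 0.9985 (leading, φ = -3.2°)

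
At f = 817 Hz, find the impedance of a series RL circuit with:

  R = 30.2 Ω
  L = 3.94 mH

Step 1 — Angular frequency: ω = 2π·f = 2π·817 = 5133 rad/s.
Step 2 — Component impedances:
  R: Z = R = 30.2 Ω
  L: Z = jωL = j·5133·0.00394 = 0 + j20.23 Ω
Step 3 — Series combination: Z_total = R + L = 30.2 + j20.23 Ω = 36.35∠33.8° Ω.

Z = 30.2 + j20.23 Ω = 36.35∠33.8° Ω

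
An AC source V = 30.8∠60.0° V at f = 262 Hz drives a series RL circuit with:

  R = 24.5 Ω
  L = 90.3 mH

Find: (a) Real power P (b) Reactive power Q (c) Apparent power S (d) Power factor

Step 1 — Angular frequency: ω = 2π·f = 2π·262 = 1646 rad/s.
Step 2 — Component impedances:
  R: Z = R = 24.5 Ω
  L: Z = jωL = j·1646·0.0903 = 0 + j148.7 Ω
Step 3 — Series combination: Z_total = R + L = 24.5 + j148.7 Ω = 150.7∠80.6° Ω.
Step 4 — Source phasor: V = 30.8∠60.0° V = 15.4 + j26.67 V.
Step 5 — Current: I = V / Z = 0.1913 - j0.07207 A = 0.2044∠-20.6° A.
Step 6 — Complex power: S = V·I* = 1.024 + j6.213 VA.
Step 7 — Real power: P = Re(S) = 1.024 W.
Step 8 — Reactive power: Q = Im(S) = 6.213 VAR.
Step 9 — Apparent power: |S| = 6.297 VA.
Step 10 — Power factor: PF = P/|S| = 0.1626 (lagging).

(a) P = 1.024 W  (b) Q = 6.213 VAR  (c) S = 6.297 VA  (d) PF = 0.1626 (lagging)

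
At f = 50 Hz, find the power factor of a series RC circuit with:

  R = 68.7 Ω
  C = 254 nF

Step 1 — Angular frequency: ω = 2π·f = 2π·50 = 314.2 rad/s.
Step 2 — Component impedances:
  R: Z = R = 68.7 Ω
  C: Z = 1/(jωC) = -j/(ω·C) = 0 - j1.253e+04 Ω
Step 3 — Series combination: Z_total = R + C = 68.7 - j1.253e+04 Ω = 1.253e+04∠-89.7° Ω.
Step 4 — Power factor: PF = cos(φ) = Re(Z)/|Z| = 68.7/12532 = 0.005482.
Step 5 — Type: Im(Z) = -1.253e+04 ⇒ leading (phase φ = -89.7°).

PF = 0.005482 (leading, φ = -89.7°)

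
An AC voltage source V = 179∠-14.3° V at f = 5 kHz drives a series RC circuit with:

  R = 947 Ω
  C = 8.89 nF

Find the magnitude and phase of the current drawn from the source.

Step 1 — Angular frequency: ω = 2π·f = 2π·5000 = 3.142e+04 rad/s.
Step 2 — Component impedances:
  R: Z = R = 947 Ω
  C: Z = 1/(jωC) = -j/(ω·C) = 0 - j3581 Ω
Step 3 — Series combination: Z_total = R + C = 947 - j3581 Ω = 3704∠-75.2° Ω.
Step 4 — Source phasor: V = 179∠-14.3° V = 173.5 - j44.21 V.
Step 5 — Ohm's law: I = V / Z_total = (173.5 - j44.21) / (947 - j3581) = 0.02352 + j0.04222 A.
Step 6 — Convert to polar: |I| = 0.04833 A, ∠I = 60.9°.

I = 0.04833∠60.9° A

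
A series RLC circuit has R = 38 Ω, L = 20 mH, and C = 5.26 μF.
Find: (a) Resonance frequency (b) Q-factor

Step 1 — Resonance condition Im(Z)=0 gives ω₀ = 1/√(LC).
Step 2 — ω₀ = 1/√(0.02·5.26e-06) = 3083 rad/s.
Step 3 — f₀ = ω₀/(2π) = 490.7 Hz.
Step 4 — Series Q: Q = ω₀L/R = 3083·0.02/38 = 1.623.

(a) f₀ = 490.7 Hz  (b) Q = 1.623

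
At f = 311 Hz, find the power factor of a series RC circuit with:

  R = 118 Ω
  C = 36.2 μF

Step 1 — Angular frequency: ω = 2π·f = 2π·311 = 1954 rad/s.
Step 2 — Component impedances:
  R: Z = R = 118 Ω
  C: Z = 1/(jωC) = -j/(ω·C) = 0 - j14.14 Ω
Step 3 — Series combination: Z_total = R + C = 118 - j14.14 Ω = 118.8∠-6.8° Ω.
Step 4 — Power factor: PF = cos(φ) = Re(Z)/|Z| = 118/118.84 = 0.9929.
Step 5 — Type: Im(Z) = -14.14 ⇒ leading (phase φ = -6.8°).

PF = 0.9929 (leading, φ = -6.8°)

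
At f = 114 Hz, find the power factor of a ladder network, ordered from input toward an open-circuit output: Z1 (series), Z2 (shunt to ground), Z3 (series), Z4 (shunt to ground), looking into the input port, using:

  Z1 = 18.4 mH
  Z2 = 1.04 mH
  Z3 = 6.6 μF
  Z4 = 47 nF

Step 1 — Angular frequency: ω = 2π·f = 2π·114 = 716.3 rad/s.
Step 2 — Component impedances:
  Z1: Z = jωL = j·716.3·0.0184 = 0 + j13.18 Ω
  Z2: Z = jωL = j·716.3·0.00104 = 0 + j0.7449 Ω
  Z3: Z = 1/(jωC) = -j/(ω·C) = 0 - j211.5 Ω
  Z4: Z = 1/(jωC) = -j/(ω·C) = 0 - j2.97e+04 Ω
Step 3 — Ladder network (open output): work backward from the far end, alternating series and parallel combinations. Z_in = 0 + j13.92 Ω = 13.92∠90.0° Ω.
Step 4 — Power factor: PF = cos(φ) = Re(Z)/|Z| = 0/13.92 = 0.
Step 5 — Type: Im(Z) = 13.92 ⇒ lagging (phase φ = 90.0°).

PF = 0 (lagging, φ = 90.0°)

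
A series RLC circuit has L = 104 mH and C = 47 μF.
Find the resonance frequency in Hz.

Step 1 — Resonance condition Im(Z)=0 gives ω₀ = 1/√(LC).
Step 2 — ω₀ = 1/√(0.104·4.7e-05) = 452.3 rad/s.
Step 3 — f₀ = ω₀/(2π) = 71.99 Hz.

f₀ = 71.99 Hz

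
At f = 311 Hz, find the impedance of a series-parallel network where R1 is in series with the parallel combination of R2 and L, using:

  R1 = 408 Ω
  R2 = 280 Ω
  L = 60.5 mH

Step 1 — Angular frequency: ω = 2π·f = 2π·311 = 1954 rad/s.
Step 2 — Component impedances:
  R1: Z = R = 408 Ω
  R2: Z = R = 280 Ω
  L: Z = jωL = j·1954·0.0605 = 0 + j118.2 Ω
Step 3 — Parallel branch: R2 || L = 1/(1/R2 + 1/L) = 42.36 + j100.3 Ω.
Step 4 — Series with R1: Z_total = R1 + (R2 || L) = 450.4 + j100.3 Ω = 461.4∠12.6° Ω.

Z = 450.4 + j100.3 Ω = 461.4∠12.6° Ω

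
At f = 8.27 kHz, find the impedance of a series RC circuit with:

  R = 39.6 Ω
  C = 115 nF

Step 1 — Angular frequency: ω = 2π·f = 2π·8270 = 5.196e+04 rad/s.
Step 2 — Component impedances:
  R: Z = R = 39.6 Ω
  C: Z = 1/(jωC) = -j/(ω·C) = 0 - j167.3 Ω
Step 3 — Series combination: Z_total = R + C = 39.6 - j167.3 Ω = 172∠-76.7° Ω.

Z = 39.6 - j167.3 Ω = 172∠-76.7° Ω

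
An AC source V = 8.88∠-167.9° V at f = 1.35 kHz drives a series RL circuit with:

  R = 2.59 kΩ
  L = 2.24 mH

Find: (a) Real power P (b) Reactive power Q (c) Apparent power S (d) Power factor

Step 1 — Angular frequency: ω = 2π·f = 2π·1350 = 8482 rad/s.
Step 2 — Component impedances:
  R: Z = R = 2590 Ω
  L: Z = jωL = j·8482·0.00224 = 0 + j19 Ω
Step 3 — Series combination: Z_total = R + L = 2590 + j19 Ω = 2590∠0.4° Ω.
Step 4 — Source phasor: V = 8.88∠-167.9° V = -8.683 - j1.861 V.
Step 5 — Current: I = V / Z = -0.003357 - j0.0006941 A = 0.003428∠-168.3° A.
Step 6 — Complex power: S = V·I* = 0.03044 + j0.0002233 VA.
Step 7 — Real power: P = Re(S) = 0.03044 W.
Step 8 — Reactive power: Q = Im(S) = 0.0002233 VAR.
Step 9 — Apparent power: |S| = 0.03044 VA.
Step 10 — Power factor: PF = P/|S| = 1 (lagging).

(a) P = 0.03044 W  (b) Q = 0.0002233 VAR  (c) S = 0.03044 VA  (d) PF = 1 (lagging)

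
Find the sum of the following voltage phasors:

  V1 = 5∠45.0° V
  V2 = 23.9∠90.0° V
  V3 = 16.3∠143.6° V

Step 1 — Convert each phasor to rectangular form:
  V1 = 5·(cos(45.0°) + j·sin(45.0°)) = 3.536 + j3.536 V
  V2 = 23.9·(cos(90.0°) + j·sin(90.0°)) = 0 + j23.9 V
  V3 = 16.3·(cos(143.6°) + j·sin(143.6°)) = -13.12 + j9.673 V
Step 2 — Sum components: V_total = -9.584 + j37.11 V.
Step 3 — Convert to polar: |V_total| = 38.33 V, ∠V_total = 104.5°.

V_total = 38.33∠104.5° V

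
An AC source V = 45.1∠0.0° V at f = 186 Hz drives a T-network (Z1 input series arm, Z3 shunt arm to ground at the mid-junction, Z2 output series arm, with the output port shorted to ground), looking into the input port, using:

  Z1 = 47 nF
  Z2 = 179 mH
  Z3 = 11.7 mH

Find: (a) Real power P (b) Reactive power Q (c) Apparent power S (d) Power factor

Step 1 — Angular frequency: ω = 2π·f = 2π·186 = 1169 rad/s.
Step 2 — Component impedances:
  Z1: Z = 1/(jωC) = -j/(ω·C) = 0 - j1.821e+04 Ω
  Z2: Z = jωL = j·1169·0.179 = 0 + j209.2 Ω
  Z3: Z = jωL = j·1169·0.0117 = 0 + j13.67 Ω
Step 3 — With the output port shorted to ground, the output series arm Z2 runs from the junction to ground; the shunt arm Z3 also runs from the junction to ground. They appear in parallel: Z3 || Z2 = 0 + j12.83 Ω.
Step 4 — Series with input arm Z1: Z_in = Z1 + (Z3 || Z2) = 0 - j1.819e+04 Ω = 1.819e+04∠-90.0° Ω.
Step 5 — Source phasor: V = 45.1∠0.0° V = 45.1 V.
Step 6 — Current: I = V / Z = 0 + j0.002479 A = 0.002479∠90.0° A.
Step 7 — Complex power: S = V·I* = 0 - j0.1118 VA.
Step 8 — Real power: P = Re(S) = 0 W.
Step 9 — Reactive power: Q = Im(S) = -0.1118 VAR.
Step 10 — Apparent power: |S| = 0.1118 VA.
Step 11 — Power factor: PF = P/|S| = 0 (leading).

(a) P = 0 W  (b) Q = -0.1118 VAR  (c) S = 0.1118 VA  (d) PF = 0 (leading)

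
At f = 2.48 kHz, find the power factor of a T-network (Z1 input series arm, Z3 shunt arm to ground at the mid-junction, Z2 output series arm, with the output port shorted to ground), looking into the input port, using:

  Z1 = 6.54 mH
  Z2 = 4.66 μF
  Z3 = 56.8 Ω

Step 1 — Angular frequency: ω = 2π·f = 2π·2480 = 1.558e+04 rad/s.
Step 2 — Component impedances:
  Z1: Z = jωL = j·1.558e+04·0.00654 = 0 + j101.9 Ω
  Z2: Z = 1/(jωC) = -j/(ω·C) = 0 - j13.77 Ω
  Z3: Z = R = 56.8 Ω
Step 3 — With the output port shorted to ground, the output series arm Z2 runs from the junction to ground; the shunt arm Z3 also runs from the junction to ground. They appear in parallel: Z3 || Z2 = 3.154 - j13.01 Ω.
Step 4 — Series with input arm Z1: Z_in = Z1 + (Z3 || Z2) = 3.154 + j88.9 Ω = 88.96∠88.0° Ω.
Step 5 — Power factor: PF = cos(φ) = Re(Z)/|Z| = 3.154/88.96 = 0.03545.
Step 6 — Type: Im(Z) = 88.9 ⇒ lagging (phase φ = 88.0°).

PF = 0.03545 (lagging, φ = 88.0°)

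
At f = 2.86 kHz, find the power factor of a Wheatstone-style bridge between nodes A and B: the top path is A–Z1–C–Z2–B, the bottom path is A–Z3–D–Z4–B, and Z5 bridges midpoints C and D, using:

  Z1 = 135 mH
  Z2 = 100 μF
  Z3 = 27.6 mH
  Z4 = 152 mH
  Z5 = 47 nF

Step 1 — Angular frequency: ω = 2π·f = 2π·2860 = 1.797e+04 rad/s.
Step 2 — Component impedances:
  Z1: Z = jωL = j·1.797e+04·0.135 = 0 + j2426 Ω
  Z2: Z = 1/(jωC) = -j/(ω·C) = 0 - j0.5565 Ω
  Z3: Z = jωL = j·1.797e+04·0.0276 = 0 + j496 Ω
  Z4: Z = jωL = j·1.797e+04·0.152 = 0 + j2731 Ω
  Z5: Z = 1/(jωC) = -j/(ω·C) = 0 - j1184 Ω
Step 3 — Bridge requires nodal analysis (the Z5 bridge couples midpoints C and D, so the two paths cannot be reduced to a simple series/parallel combination). Setting node B to ground and injecting 1 A at node A, the 3-node admittance system at A, C, D solves to V_A = Z_AB = 0 - j4654 Ω = 4654∠-90.0° Ω.
Step 4 — Power factor: PF = cos(φ) = Re(Z)/|Z| = -0/4654 = -0.
Step 5 — Type: Im(Z) = -4654 ⇒ leading (phase φ = -90.0°).

PF = -0 (leading, φ = -90.0°)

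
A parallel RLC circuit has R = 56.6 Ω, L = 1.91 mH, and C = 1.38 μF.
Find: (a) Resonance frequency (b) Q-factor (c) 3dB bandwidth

Step 1 — Resonance: ω₀ = 1/√(LC) = 1/√(0.00191·1.38e-06) = 1.948e+04 rad/s.
Step 2 — f₀ = ω₀/(2π) = 3100 Hz.
Step 3 — Parallel Q: Q = R/(ω₀L) = 56.6/(1.948e+04·0.00191) = 1.521.
Step 4 — Bandwidth: Δω = ω₀/Q = 1.28e+04 rad/s; BW = Δω/(2π) = 2038 Hz.

(a) f₀ = 3100 Hz  (b) Q = 1.521  (c) BW = 2038 Hz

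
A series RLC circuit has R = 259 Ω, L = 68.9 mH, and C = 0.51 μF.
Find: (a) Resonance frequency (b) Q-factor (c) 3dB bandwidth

Step 1 — Resonance condition Im(Z)=0 gives ω₀ = 1/√(LC).
Step 2 — ω₀ = 1/√(0.0689·5.1e-07) = 5335 rad/s.
Step 3 — f₀ = ω₀/(2π) = 849 Hz.
Step 4 — Series Q: Q = ω₀L/R = 5335·0.0689/259 = 1.419.
Step 5 — 3dB bandwidth: Δω = ω₀/Q = 3759 rad/s; BW = Δω/(2π) = 598.3 Hz.

(a) f₀ = 849 Hz  (b) Q = 1.419  (c) BW = 598.3 Hz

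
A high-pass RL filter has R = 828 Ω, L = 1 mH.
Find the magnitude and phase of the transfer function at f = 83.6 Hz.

Step 1 — Angular frequency: ω = 2π·83.6 = 525.3 rad/s.
Step 2 — Transfer function: H(jω) = jωL/(R + jωL).
Step 3 — Numerator jωL = j·0.5253; denominator R + jωL = 828 + j0.5253.
Step 4 — H = 4.024e-07 + j0.0006344.
Step 5 — Magnitude: |H| = 0.0006344 (-64.0 dB); phase: φ = 90.0°.

|H| = 0.0006344 (-64.0 dB), φ = 90.0°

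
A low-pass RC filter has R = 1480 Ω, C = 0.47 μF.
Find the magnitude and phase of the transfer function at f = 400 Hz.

Step 1 — Angular frequency: ω = 2π·400 = 2513 rad/s.
Step 2 — Transfer function: H(jω) = 1/(1 + jωRC).
Step 3 — Denominator: 1 + jωRC = 1 + j·2513·1480·4.7e-07 = 1 + j1.748.
Step 4 — H = 0.2465 - j0.431.
Step 5 — Magnitude: |H| = 0.4965 (-6.1 dB); phase: φ = -60.2°.

|H| = 0.4965 (-6.1 dB), φ = -60.2°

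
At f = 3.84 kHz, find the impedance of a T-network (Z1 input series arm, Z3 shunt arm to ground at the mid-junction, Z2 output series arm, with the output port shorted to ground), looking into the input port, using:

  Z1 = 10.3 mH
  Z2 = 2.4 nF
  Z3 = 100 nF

Step 1 — Angular frequency: ω = 2π·f = 2π·3840 = 2.413e+04 rad/s.
Step 2 — Component impedances:
  Z1: Z = jωL = j·2.413e+04·0.0103 = 0 + j248.5 Ω
  Z2: Z = 1/(jωC) = -j/(ω·C) = 0 - j1.727e+04 Ω
  Z3: Z = 1/(jωC) = -j/(ω·C) = 0 - j414.5 Ω
Step 3 — With the output port shorted to ground, the output series arm Z2 runs from the junction to ground; the shunt arm Z3 also runs from the junction to ground. They appear in parallel: Z3 || Z2 = 0 - j404.8 Ω.
Step 4 — Series with input arm Z1: Z_in = Z1 + (Z3 || Z2) = 0 - j156.2 Ω = 156.2∠-90.0° Ω.

Z = 0 - j156.2 Ω = 156.2∠-90.0° Ω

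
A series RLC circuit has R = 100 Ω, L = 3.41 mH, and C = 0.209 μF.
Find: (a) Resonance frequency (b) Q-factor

Step 1 — Resonance condition Im(Z)=0 gives ω₀ = 1/√(LC).
Step 2 — ω₀ = 1/√(0.00341·2.09e-07) = 3.746e+04 rad/s.
Step 3 — f₀ = ω₀/(2π) = 5962 Hz.
Step 4 — Series Q: Q = ω₀L/R = 3.746e+04·0.00341/100 = 1.277.

(a) f₀ = 5962 Hz  (b) Q = 1.277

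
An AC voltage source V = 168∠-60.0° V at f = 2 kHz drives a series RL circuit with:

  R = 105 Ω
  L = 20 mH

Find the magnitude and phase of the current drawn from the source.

Step 1 — Angular frequency: ω = 2π·f = 2π·2000 = 1.257e+04 rad/s.
Step 2 — Component impedances:
  R: Z = R = 105 Ω
  L: Z = jωL = j·1.257e+04·0.02 = 0 + j251.3 Ω
Step 3 — Series combination: Z_total = R + L = 105 + j251.3 Ω = 272.4∠67.3° Ω.
Step 4 — Source phasor: V = 168∠-60.0° V = 84 - j145.5 V.
Step 5 — Ohm's law: I = V / Z_total = (84 - j145.5) / (105 + j251.3) = -0.374 - j0.4905 A.
Step 6 — Convert to polar: |I| = 0.6168 A, ∠I = -127.3°.

I = 0.6168∠-127.3° A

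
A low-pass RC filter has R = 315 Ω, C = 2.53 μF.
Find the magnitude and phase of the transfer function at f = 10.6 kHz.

Step 1 — Angular frequency: ω = 2π·1.06e+04 = 6.66e+04 rad/s.
Step 2 — Transfer function: H(jω) = 1/(1 + jωRC).
Step 3 — Denominator: 1 + jωRC = 1 + j·6.66e+04·315·2.53e-06 = 1 + j53.08.
Step 4 — H = 0.0003548 - j0.01883.
Step 5 — Magnitude: |H| = 0.01884 (-34.5 dB); phase: φ = -88.9°.

|H| = 0.01884 (-34.5 dB), φ = -88.9°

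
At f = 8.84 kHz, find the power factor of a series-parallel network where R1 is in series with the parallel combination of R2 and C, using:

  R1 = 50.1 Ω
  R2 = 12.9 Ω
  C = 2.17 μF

Step 1 — Angular frequency: ω = 2π·f = 2π·8840 = 5.554e+04 rad/s.
Step 2 — Component impedances:
  R1: Z = R = 50.1 Ω
  R2: Z = R = 12.9 Ω
  C: Z = 1/(jωC) = -j/(ω·C) = 0 - j8.297 Ω
Step 3 — Parallel branch: R2 || C = 1/(1/R2 + 1/C) = 3.775 - j5.869 Ω.
Step 4 — Series with R1: Z_total = R1 + (R2 || C) = 53.87 - j5.869 Ω = 54.19∠-6.2° Ω.
Step 5 — Power factor: PF = cos(φ) = Re(Z)/|Z| = 53.87/54.19 = 0.9941.
Step 6 — Type: Im(Z) = -5.869 ⇒ leading (phase φ = -6.2°).

PF = 0.9941 (leading, φ = -6.2°)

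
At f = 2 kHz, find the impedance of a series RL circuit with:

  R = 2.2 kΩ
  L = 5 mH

Step 1 — Angular frequency: ω = 2π·f = 2π·2000 = 1.257e+04 rad/s.
Step 2 — Component impedances:
  R: Z = R = 2200 Ω
  L: Z = jωL = j·1.257e+04·0.005 = 0 + j62.83 Ω
Step 3 — Series combination: Z_total = R + L = 2200 + j62.83 Ω = 2201∠1.6° Ω.

Z = 2200 + j62.83 Ω = 2201∠1.6° Ω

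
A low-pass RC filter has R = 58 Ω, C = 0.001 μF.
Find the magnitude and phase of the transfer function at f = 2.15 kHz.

Step 1 — Angular frequency: ω = 2π·2150 = 1.351e+04 rad/s.
Step 2 — Transfer function: H(jω) = 1/(1 + jωRC).
Step 3 — Denominator: 1 + jωRC = 1 + j·1.351e+04·58·1e-09 = 1 + j0.0007835.
Step 4 — H = 1 - j0.0007835.
Step 5 — Magnitude: |H| = 1 (-0.0 dB); phase: φ = -0.0°.

|H| = 1 (-0.0 dB), φ = -0.0°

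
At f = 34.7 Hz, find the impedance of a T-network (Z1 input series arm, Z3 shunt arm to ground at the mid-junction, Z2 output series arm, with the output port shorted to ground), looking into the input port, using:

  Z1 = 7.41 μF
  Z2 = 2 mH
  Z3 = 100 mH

Step 1 — Angular frequency: ω = 2π·f = 2π·34.7 = 218 rad/s.
Step 2 — Component impedances:
  Z1: Z = 1/(jωC) = -j/(ω·C) = 0 - j619 Ω
  Z2: Z = jωL = j·218·0.002 = 0 + j0.4361 Ω
  Z3: Z = jωL = j·218·0.1 = 0 + j21.8 Ω
Step 3 — With the output port shorted to ground, the output series arm Z2 runs from the junction to ground; the shunt arm Z3 also runs from the junction to ground. They appear in parallel: Z3 || Z2 = 0 + j0.4275 Ω.
Step 4 — Series with input arm Z1: Z_in = Z1 + (Z3 || Z2) = 0 - j618.5 Ω = 618.5∠-90.0° Ω.

Z = 0 - j618.5 Ω = 618.5∠-90.0° Ω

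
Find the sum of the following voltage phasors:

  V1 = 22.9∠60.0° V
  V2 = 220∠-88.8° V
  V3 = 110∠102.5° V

Step 1 — Convert each phasor to rectangular form:
  V1 = 22.9·(cos(60.0°) + j·sin(60.0°)) = 11.45 + j19.83 V
  V2 = 220·(cos(-88.8°) + j·sin(-88.8°)) = 4.607 - j220 V
  V3 = 110·(cos(102.5°) + j·sin(102.5°)) = -23.81 + j107.4 V
Step 2 — Sum components: V_total = -7.751 - j92.73 V.
Step 3 — Convert to polar: |V_total| = 93.05 V, ∠V_total = -94.8°.

V_total = 93.05∠-94.8° V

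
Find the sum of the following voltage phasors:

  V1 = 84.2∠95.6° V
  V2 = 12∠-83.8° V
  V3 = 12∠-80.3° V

Step 1 — Convert each phasor to rectangular form:
  V1 = 84.2·(cos(95.6°) + j·sin(95.6°)) = -8.216 + j83.8 V
  V2 = 12·(cos(-83.8°) + j·sin(-83.8°)) = 1.296 - j11.93 V
  V3 = 12·(cos(-80.3°) + j·sin(-80.3°)) = 2.022 - j11.83 V
Step 2 — Sum components: V_total = -4.899 + j60.04 V.
Step 3 — Convert to polar: |V_total| = 60.24 V, ∠V_total = 94.7°.

V_total = 60.24∠94.7° V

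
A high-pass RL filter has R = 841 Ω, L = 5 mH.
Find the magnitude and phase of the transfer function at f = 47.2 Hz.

Step 1 — Angular frequency: ω = 2π·47.2 = 296.6 rad/s.
Step 2 — Transfer function: H(jω) = jωL/(R + jωL).
Step 3 — Numerator jωL = j·1.483; denominator R + jωL = 841 + j1.483.
Step 4 — H = 3.109e-06 + j0.001763.
Step 5 — Magnitude: |H| = 0.001763 (-55.1 dB); phase: φ = 89.9°.

|H| = 0.001763 (-55.1 dB), φ = 89.9°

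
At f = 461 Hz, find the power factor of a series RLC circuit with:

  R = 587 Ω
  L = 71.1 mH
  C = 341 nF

Step 1 — Angular frequency: ω = 2π·f = 2π·461 = 2897 rad/s.
Step 2 — Component impedances:
  R: Z = R = 587 Ω
  L: Z = jωL = j·2897·0.0711 = 0 + j205.9 Ω
  C: Z = 1/(jωC) = -j/(ω·C) = 0 - j1012 Ω
Step 3 — Series combination: Z_total = R + L + C = 587 - j806.5 Ω = 997.5∠-54.0° Ω.
Step 4 — Power factor: PF = cos(φ) = Re(Z)/|Z| = 587/997.5 = 0.5885.
Step 5 — Type: Im(Z) = -806.5 ⇒ leading (phase φ = -54.0°).

PF = 0.5885 (leading, φ = -54.0°)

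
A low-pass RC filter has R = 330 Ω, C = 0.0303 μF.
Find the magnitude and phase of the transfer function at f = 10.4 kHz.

Step 1 — Angular frequency: ω = 2π·1.04e+04 = 6.535e+04 rad/s.
Step 2 — Transfer function: H(jω) = 1/(1 + jωRC).
Step 3 — Denominator: 1 + jωRC = 1 + j·6.535e+04·330·3.03e-08 = 1 + j0.6534.
Step 4 — H = 0.7008 - j0.4579.
Step 5 — Magnitude: |H| = 0.8371 (-1.5 dB); phase: φ = -33.2°.

|H| = 0.8371 (-1.5 dB), φ = -33.2°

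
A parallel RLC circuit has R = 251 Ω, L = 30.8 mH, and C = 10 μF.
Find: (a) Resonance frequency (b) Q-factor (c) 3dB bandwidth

Step 1 — Resonance: ω₀ = 1/√(LC) = 1/√(0.0308·1e-05) = 1802 rad/s.
Step 2 — f₀ = ω₀/(2π) = 286.8 Hz.
Step 3 — Parallel Q: Q = R/(ω₀L) = 251/(1802·0.0308) = 4.523.
Step 4 — Bandwidth: Δω = ω₀/Q = 398.4 rad/s; BW = Δω/(2π) = 63.41 Hz.

(a) f₀ = 286.8 Hz  (b) Q = 4.523  (c) BW = 63.41 Hz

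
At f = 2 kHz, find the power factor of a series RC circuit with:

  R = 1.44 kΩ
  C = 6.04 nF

Step 1 — Angular frequency: ω = 2π·f = 2π·2000 = 1.257e+04 rad/s.
Step 2 — Component impedances:
  R: Z = R = 1440 Ω
  C: Z = 1/(jωC) = -j/(ω·C) = 0 - j1.318e+04 Ω
Step 3 — Series combination: Z_total = R + C = 1440 - j1.318e+04 Ω = 1.325e+04∠-83.8° Ω.
Step 4 — Power factor: PF = cos(φ) = Re(Z)/|Z| = 1440/1.325e+04 = 0.1087.
Step 5 — Type: Im(Z) = -1.318e+04 ⇒ leading (phase φ = -83.8°).

PF = 0.1087 (leading, φ = -83.8°)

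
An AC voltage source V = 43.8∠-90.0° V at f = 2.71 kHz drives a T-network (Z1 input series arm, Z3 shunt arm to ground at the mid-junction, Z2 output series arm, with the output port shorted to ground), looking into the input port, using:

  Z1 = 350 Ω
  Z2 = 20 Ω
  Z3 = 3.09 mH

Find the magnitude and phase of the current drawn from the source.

Step 1 — Angular frequency: ω = 2π·f = 2π·2710 = 1.703e+04 rad/s.
Step 2 — Component impedances:
  Z1: Z = R = 350 Ω
  Z2: Z = R = 20 Ω
  Z3: Z = jωL = j·1.703e+04·0.00309 = 0 + j52.61 Ω
Step 3 — With the output port shorted to ground, the output series arm Z2 runs from the junction to ground; the shunt arm Z3 also runs from the junction to ground. They appear in parallel: Z3 || Z2 = 17.47 + j6.643 Ω.
Step 4 — Series with input arm Z1: Z_in = Z1 + (Z3 || Z2) = 367.5 + j6.643 Ω = 367.5∠1.0° Ω.
Step 5 — Source phasor: V = 43.8∠-90.0° V = 0 - j43.8 V.
Step 6 — Ohm's law: I = V / Z_total = (0 - j43.8) / (367.5 + j6.643) = -0.002154 - j0.1192 A.
Step 7 — Convert to polar: |I| = 0.1192 A, ∠I = -91.0°.

I = 0.1192∠-91.0° A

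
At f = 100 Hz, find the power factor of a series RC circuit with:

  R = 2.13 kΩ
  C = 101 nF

Step 1 — Angular frequency: ω = 2π·f = 2π·100 = 628.3 rad/s.
Step 2 — Component impedances:
  R: Z = R = 2130 Ω
  C: Z = 1/(jωC) = -j/(ω·C) = 0 - j1.576e+04 Ω
Step 3 — Series combination: Z_total = R + C = 2130 - j1.576e+04 Ω = 1.59e+04∠-82.3° Ω.
Step 4 — Power factor: PF = cos(φ) = Re(Z)/|Z| = 2130/1.59e+04 = 0.134.
Step 5 — Type: Im(Z) = -1.576e+04 ⇒ leading (phase φ = -82.3°).

PF = 0.134 (leading, φ = -82.3°)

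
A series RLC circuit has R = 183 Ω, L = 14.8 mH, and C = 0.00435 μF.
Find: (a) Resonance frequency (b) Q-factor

Step 1 — Resonance condition Im(Z)=0 gives ω₀ = 1/√(LC).
Step 2 — ω₀ = 1/√(0.0148·4.35e-09) = 1.246e+05 rad/s.
Step 3 — f₀ = ω₀/(2π) = 1.984e+04 Hz.
Step 4 — Series Q: Q = ω₀L/R = 1.246e+05·0.0148/183 = 10.08.

(a) f₀ = 1.984e+04 Hz  (b) Q = 10.08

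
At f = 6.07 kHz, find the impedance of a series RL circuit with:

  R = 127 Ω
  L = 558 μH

Step 1 — Angular frequency: ω = 2π·f = 2π·6070 = 3.814e+04 rad/s.
Step 2 — Component impedances:
  R: Z = R = 127 Ω
  L: Z = jωL = j·3.814e+04·0.000558 = 0 + j21.28 Ω
Step 3 — Series combination: Z_total = R + L = 127 + j21.28 Ω = 128.8∠9.5° Ω.

Z = 127 + j21.28 Ω = 128.8∠9.5° Ω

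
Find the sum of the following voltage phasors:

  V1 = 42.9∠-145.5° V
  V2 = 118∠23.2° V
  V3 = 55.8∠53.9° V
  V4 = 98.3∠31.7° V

Step 1 — Convert each phasor to rectangular form:
  V1 = 42.9·(cos(-145.5°) + j·sin(-145.5°)) = -35.36 - j24.3 V
  V2 = 118·(cos(23.2°) + j·sin(23.2°)) = 108.5 + j46.49 V
  V3 = 55.8·(cos(53.9°) + j·sin(53.9°)) = 32.88 + j45.09 V
  V4 = 98.3·(cos(31.7°) + j·sin(31.7°)) = 83.63 + j51.65 V
Step 2 — Sum components: V_total = 189.6 + j118.9 V.
Step 3 — Convert to polar: |V_total| = 223.8 V, ∠V_total = 32.1°.

V_total = 223.8∠32.1° V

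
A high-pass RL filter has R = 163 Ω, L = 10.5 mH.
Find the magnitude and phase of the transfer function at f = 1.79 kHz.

Step 1 — Angular frequency: ω = 2π·1790 = 1.125e+04 rad/s.
Step 2 — Transfer function: H(jω) = jωL/(R + jωL).
Step 3 — Numerator jωL = j·118.1; denominator R + jωL = 163 + j118.1.
Step 4 — H = 0.3442 + j0.4751.
Step 5 — Magnitude: |H| = 0.5867 (-4.6 dB); phase: φ = 54.1°.

|H| = 0.5867 (-4.6 dB), φ = 54.1°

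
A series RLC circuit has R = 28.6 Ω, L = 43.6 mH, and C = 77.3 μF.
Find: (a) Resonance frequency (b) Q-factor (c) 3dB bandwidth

Step 1 — Resonance condition Im(Z)=0 gives ω₀ = 1/√(LC).
Step 2 — ω₀ = 1/√(0.0436·7.73e-05) = 544.7 rad/s.
Step 3 — f₀ = ω₀/(2π) = 86.69 Hz.
Step 4 — Series Q: Q = ω₀L/R = 544.7·0.0436/28.6 = 0.8304.
Step 5 — 3dB bandwidth: Δω = ω₀/Q = 656 rad/s; BW = Δω/(2π) = 104.4 Hz.

(a) f₀ = 86.69 Hz  (b) Q = 0.8304  (c) BW = 104.4 Hz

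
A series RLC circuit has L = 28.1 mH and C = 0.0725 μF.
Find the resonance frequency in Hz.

Step 1 — Resonance condition Im(Z)=0 gives ω₀ = 1/√(LC).
Step 2 — ω₀ = 1/√(0.0281·7.25e-08) = 2.216e+04 rad/s.
Step 3 — f₀ = ω₀/(2π) = 3526 Hz.

f₀ = 3526 Hz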